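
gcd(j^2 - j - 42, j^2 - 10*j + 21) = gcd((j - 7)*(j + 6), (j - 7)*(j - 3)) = j - 7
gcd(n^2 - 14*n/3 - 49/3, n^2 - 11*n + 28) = n - 7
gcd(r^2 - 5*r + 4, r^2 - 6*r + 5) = r - 1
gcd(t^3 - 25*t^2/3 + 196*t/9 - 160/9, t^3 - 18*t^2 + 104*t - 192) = t - 4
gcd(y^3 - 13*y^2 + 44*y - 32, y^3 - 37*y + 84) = y - 4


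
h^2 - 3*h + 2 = (h - 2)*(h - 1)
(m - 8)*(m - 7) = m^2 - 15*m + 56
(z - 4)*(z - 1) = z^2 - 5*z + 4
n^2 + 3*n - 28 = (n - 4)*(n + 7)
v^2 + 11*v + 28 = (v + 4)*(v + 7)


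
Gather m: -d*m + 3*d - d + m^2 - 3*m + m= 2*d + m^2 + m*(-d - 2)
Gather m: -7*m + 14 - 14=-7*m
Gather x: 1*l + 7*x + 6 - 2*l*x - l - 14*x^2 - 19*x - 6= -14*x^2 + x*(-2*l - 12)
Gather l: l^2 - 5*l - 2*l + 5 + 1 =l^2 - 7*l + 6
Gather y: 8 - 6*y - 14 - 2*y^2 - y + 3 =-2*y^2 - 7*y - 3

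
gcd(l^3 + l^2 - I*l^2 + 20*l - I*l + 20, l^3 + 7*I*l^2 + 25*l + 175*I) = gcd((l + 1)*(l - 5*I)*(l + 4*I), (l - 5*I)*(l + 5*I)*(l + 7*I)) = l - 5*I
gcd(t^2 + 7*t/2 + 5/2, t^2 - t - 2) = t + 1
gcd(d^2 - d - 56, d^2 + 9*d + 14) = d + 7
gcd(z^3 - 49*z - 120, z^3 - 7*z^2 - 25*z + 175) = z + 5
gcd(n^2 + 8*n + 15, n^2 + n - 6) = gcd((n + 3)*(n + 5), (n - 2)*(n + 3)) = n + 3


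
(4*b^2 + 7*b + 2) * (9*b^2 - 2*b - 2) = 36*b^4 + 55*b^3 - 4*b^2 - 18*b - 4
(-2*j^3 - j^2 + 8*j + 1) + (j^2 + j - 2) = -2*j^3 + 9*j - 1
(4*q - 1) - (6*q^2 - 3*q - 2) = -6*q^2 + 7*q + 1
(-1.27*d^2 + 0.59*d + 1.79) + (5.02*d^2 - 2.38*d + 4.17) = 3.75*d^2 - 1.79*d + 5.96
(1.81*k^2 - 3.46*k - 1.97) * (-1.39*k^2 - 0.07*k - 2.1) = -2.5159*k^4 + 4.6827*k^3 - 0.8205*k^2 + 7.4039*k + 4.137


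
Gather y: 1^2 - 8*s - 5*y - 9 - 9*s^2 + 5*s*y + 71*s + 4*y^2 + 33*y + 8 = -9*s^2 + 63*s + 4*y^2 + y*(5*s + 28)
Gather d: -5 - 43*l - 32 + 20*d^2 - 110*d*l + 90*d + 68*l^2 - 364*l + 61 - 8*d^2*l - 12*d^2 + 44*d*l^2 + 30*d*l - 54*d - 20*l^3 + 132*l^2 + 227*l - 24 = d^2*(8 - 8*l) + d*(44*l^2 - 80*l + 36) - 20*l^3 + 200*l^2 - 180*l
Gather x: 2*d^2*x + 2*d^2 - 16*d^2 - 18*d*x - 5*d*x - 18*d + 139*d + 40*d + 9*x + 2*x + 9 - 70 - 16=-14*d^2 + 161*d + x*(2*d^2 - 23*d + 11) - 77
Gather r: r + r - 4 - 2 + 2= 2*r - 4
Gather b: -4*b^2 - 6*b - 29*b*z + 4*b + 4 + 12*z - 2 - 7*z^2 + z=-4*b^2 + b*(-29*z - 2) - 7*z^2 + 13*z + 2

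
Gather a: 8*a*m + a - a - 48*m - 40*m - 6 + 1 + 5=8*a*m - 88*m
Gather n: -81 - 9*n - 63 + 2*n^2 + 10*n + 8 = 2*n^2 + n - 136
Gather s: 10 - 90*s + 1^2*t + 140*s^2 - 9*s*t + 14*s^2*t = s^2*(14*t + 140) + s*(-9*t - 90) + t + 10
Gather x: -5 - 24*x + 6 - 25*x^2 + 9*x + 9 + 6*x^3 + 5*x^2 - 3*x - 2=6*x^3 - 20*x^2 - 18*x + 8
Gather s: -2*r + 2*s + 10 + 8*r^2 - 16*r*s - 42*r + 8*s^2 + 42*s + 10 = 8*r^2 - 44*r + 8*s^2 + s*(44 - 16*r) + 20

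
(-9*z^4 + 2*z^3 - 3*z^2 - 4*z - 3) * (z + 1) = -9*z^5 - 7*z^4 - z^3 - 7*z^2 - 7*z - 3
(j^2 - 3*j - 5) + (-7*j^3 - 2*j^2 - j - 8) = -7*j^3 - j^2 - 4*j - 13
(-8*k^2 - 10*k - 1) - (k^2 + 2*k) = -9*k^2 - 12*k - 1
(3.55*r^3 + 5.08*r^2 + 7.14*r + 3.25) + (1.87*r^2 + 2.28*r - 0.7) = 3.55*r^3 + 6.95*r^2 + 9.42*r + 2.55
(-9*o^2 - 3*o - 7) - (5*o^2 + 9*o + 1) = -14*o^2 - 12*o - 8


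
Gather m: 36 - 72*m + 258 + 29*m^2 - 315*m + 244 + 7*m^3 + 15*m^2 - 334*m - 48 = 7*m^3 + 44*m^2 - 721*m + 490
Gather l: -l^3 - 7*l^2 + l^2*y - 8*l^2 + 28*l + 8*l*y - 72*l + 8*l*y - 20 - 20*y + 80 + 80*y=-l^3 + l^2*(y - 15) + l*(16*y - 44) + 60*y + 60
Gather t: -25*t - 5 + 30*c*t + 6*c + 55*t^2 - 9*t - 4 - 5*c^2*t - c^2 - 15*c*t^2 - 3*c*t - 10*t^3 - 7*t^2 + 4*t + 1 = -c^2 + 6*c - 10*t^3 + t^2*(48 - 15*c) + t*(-5*c^2 + 27*c - 30) - 8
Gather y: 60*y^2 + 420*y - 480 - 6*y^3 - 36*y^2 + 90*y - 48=-6*y^3 + 24*y^2 + 510*y - 528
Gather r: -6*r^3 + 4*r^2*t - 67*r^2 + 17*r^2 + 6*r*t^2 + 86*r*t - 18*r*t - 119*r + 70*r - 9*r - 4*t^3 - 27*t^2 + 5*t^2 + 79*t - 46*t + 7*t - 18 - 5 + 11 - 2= -6*r^3 + r^2*(4*t - 50) + r*(6*t^2 + 68*t - 58) - 4*t^3 - 22*t^2 + 40*t - 14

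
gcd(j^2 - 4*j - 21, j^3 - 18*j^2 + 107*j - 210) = j - 7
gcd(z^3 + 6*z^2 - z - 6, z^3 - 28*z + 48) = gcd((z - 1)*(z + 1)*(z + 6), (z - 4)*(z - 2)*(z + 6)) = z + 6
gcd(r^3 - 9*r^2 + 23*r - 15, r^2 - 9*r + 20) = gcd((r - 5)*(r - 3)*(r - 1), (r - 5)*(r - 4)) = r - 5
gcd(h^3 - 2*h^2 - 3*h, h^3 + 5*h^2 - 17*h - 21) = h^2 - 2*h - 3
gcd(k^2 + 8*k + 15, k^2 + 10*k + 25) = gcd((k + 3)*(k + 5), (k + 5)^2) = k + 5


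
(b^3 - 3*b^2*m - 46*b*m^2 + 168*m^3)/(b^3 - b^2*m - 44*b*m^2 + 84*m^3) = (b - 4*m)/(b - 2*m)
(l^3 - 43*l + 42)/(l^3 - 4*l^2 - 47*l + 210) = (l - 1)/(l - 5)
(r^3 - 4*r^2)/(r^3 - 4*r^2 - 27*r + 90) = r^2*(r - 4)/(r^3 - 4*r^2 - 27*r + 90)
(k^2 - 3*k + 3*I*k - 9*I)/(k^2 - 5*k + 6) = (k + 3*I)/(k - 2)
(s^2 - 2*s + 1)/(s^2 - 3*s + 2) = (s - 1)/(s - 2)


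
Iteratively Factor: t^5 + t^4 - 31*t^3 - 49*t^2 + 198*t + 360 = (t - 5)*(t^4 + 6*t^3 - t^2 - 54*t - 72) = (t - 5)*(t + 3)*(t^3 + 3*t^2 - 10*t - 24) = (t - 5)*(t - 3)*(t + 3)*(t^2 + 6*t + 8) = (t - 5)*(t - 3)*(t + 2)*(t + 3)*(t + 4)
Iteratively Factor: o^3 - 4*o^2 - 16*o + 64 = (o - 4)*(o^2 - 16) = (o - 4)*(o + 4)*(o - 4)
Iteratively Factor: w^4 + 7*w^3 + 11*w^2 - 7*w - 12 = (w + 3)*(w^3 + 4*w^2 - w - 4) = (w - 1)*(w + 3)*(w^2 + 5*w + 4) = (w - 1)*(w + 3)*(w + 4)*(w + 1)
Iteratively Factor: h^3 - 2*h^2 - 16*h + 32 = (h + 4)*(h^2 - 6*h + 8) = (h - 4)*(h + 4)*(h - 2)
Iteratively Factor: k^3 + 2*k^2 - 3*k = (k + 3)*(k^2 - k) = k*(k + 3)*(k - 1)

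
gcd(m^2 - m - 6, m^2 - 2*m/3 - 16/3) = m + 2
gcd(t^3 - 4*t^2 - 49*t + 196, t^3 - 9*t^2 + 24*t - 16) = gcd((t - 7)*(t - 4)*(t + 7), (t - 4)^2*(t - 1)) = t - 4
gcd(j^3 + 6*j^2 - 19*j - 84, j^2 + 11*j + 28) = j + 7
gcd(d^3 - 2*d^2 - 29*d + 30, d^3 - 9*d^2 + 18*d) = d - 6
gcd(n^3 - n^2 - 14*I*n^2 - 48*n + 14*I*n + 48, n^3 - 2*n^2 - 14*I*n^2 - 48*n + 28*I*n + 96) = n^2 - 14*I*n - 48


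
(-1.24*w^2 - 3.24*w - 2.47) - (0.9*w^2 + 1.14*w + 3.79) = -2.14*w^2 - 4.38*w - 6.26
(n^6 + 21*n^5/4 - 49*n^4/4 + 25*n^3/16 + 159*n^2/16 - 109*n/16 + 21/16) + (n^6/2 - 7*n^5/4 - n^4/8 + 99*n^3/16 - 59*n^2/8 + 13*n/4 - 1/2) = 3*n^6/2 + 7*n^5/2 - 99*n^4/8 + 31*n^3/4 + 41*n^2/16 - 57*n/16 + 13/16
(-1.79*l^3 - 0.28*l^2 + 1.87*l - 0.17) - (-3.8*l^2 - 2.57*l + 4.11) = -1.79*l^3 + 3.52*l^2 + 4.44*l - 4.28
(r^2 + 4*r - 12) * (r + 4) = r^3 + 8*r^2 + 4*r - 48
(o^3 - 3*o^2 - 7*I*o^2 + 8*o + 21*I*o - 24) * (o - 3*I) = o^4 - 3*o^3 - 10*I*o^3 - 13*o^2 + 30*I*o^2 + 39*o - 24*I*o + 72*I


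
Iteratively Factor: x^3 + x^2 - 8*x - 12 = (x - 3)*(x^2 + 4*x + 4) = (x - 3)*(x + 2)*(x + 2)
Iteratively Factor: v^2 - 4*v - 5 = (v + 1)*(v - 5)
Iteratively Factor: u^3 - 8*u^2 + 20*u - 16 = (u - 2)*(u^2 - 6*u + 8) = (u - 4)*(u - 2)*(u - 2)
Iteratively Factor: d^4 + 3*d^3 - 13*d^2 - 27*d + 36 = (d + 3)*(d^3 - 13*d + 12) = (d - 1)*(d + 3)*(d^2 + d - 12) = (d - 3)*(d - 1)*(d + 3)*(d + 4)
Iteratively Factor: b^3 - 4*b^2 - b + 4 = (b - 4)*(b^2 - 1) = (b - 4)*(b - 1)*(b + 1)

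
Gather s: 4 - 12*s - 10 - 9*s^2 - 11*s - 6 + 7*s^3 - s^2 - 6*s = 7*s^3 - 10*s^2 - 29*s - 12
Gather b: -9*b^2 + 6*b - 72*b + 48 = -9*b^2 - 66*b + 48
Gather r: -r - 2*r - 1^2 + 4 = 3 - 3*r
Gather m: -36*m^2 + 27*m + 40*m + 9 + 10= -36*m^2 + 67*m + 19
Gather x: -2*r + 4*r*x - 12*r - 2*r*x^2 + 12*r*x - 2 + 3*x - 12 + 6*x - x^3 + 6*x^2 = -14*r - x^3 + x^2*(6 - 2*r) + x*(16*r + 9) - 14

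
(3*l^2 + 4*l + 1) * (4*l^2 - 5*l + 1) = 12*l^4 + l^3 - 13*l^2 - l + 1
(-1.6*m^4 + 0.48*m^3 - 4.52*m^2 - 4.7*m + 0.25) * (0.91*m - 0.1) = -1.456*m^5 + 0.5968*m^4 - 4.1612*m^3 - 3.825*m^2 + 0.6975*m - 0.025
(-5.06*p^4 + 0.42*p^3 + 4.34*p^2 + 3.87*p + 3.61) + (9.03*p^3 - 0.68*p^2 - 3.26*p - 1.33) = -5.06*p^4 + 9.45*p^3 + 3.66*p^2 + 0.61*p + 2.28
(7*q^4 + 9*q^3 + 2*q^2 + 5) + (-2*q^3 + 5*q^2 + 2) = 7*q^4 + 7*q^3 + 7*q^2 + 7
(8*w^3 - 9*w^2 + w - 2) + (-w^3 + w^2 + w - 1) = 7*w^3 - 8*w^2 + 2*w - 3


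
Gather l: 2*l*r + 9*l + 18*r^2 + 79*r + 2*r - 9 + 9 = l*(2*r + 9) + 18*r^2 + 81*r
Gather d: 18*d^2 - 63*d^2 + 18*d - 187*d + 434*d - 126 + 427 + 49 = -45*d^2 + 265*d + 350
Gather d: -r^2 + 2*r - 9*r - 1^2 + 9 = -r^2 - 7*r + 8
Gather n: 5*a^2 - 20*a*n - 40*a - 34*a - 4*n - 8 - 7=5*a^2 - 74*a + n*(-20*a - 4) - 15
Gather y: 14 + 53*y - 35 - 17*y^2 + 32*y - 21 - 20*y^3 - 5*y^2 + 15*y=-20*y^3 - 22*y^2 + 100*y - 42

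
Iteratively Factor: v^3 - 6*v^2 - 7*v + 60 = (v - 4)*(v^2 - 2*v - 15) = (v - 5)*(v - 4)*(v + 3)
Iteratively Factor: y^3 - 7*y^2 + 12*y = (y - 4)*(y^2 - 3*y) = y*(y - 4)*(y - 3)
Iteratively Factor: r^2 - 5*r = (r)*(r - 5)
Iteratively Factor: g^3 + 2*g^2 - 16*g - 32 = (g + 4)*(g^2 - 2*g - 8) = (g + 2)*(g + 4)*(g - 4)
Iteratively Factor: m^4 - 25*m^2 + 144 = (m - 3)*(m^3 + 3*m^2 - 16*m - 48) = (m - 4)*(m - 3)*(m^2 + 7*m + 12) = (m - 4)*(m - 3)*(m + 3)*(m + 4)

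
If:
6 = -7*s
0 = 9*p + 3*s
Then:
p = 2/7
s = -6/7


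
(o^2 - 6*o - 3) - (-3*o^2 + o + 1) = 4*o^2 - 7*o - 4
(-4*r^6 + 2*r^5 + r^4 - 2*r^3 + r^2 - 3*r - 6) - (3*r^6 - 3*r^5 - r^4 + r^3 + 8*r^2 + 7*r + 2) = -7*r^6 + 5*r^5 + 2*r^4 - 3*r^3 - 7*r^2 - 10*r - 8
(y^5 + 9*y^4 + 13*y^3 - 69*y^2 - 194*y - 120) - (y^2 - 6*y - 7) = y^5 + 9*y^4 + 13*y^3 - 70*y^2 - 188*y - 113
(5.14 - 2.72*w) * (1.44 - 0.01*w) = 0.0272*w^2 - 3.9682*w + 7.4016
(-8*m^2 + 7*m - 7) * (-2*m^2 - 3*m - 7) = 16*m^4 + 10*m^3 + 49*m^2 - 28*m + 49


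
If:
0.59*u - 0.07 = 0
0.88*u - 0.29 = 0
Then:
No Solution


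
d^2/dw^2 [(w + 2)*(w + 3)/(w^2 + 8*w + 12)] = -6/(w^3 + 18*w^2 + 108*w + 216)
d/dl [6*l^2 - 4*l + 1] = 12*l - 4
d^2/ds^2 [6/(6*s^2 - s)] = 12*(-6*s*(6*s - 1) + (12*s - 1)^2)/(s^3*(6*s - 1)^3)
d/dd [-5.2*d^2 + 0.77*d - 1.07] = 0.77 - 10.4*d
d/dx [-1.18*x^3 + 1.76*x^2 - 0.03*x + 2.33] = -3.54*x^2 + 3.52*x - 0.03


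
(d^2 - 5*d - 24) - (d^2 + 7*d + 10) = -12*d - 34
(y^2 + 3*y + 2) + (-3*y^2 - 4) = -2*y^2 + 3*y - 2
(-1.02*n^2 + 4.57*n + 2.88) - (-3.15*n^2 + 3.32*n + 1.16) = 2.13*n^2 + 1.25*n + 1.72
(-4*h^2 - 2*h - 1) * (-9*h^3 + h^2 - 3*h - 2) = 36*h^5 + 14*h^4 + 19*h^3 + 13*h^2 + 7*h + 2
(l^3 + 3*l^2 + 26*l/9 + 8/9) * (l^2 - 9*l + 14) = l^5 - 6*l^4 - 91*l^3/9 + 152*l^2/9 + 292*l/9 + 112/9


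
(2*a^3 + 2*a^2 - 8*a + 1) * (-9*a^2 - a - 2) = -18*a^5 - 20*a^4 + 66*a^3 - 5*a^2 + 15*a - 2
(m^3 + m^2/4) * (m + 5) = m^4 + 21*m^3/4 + 5*m^2/4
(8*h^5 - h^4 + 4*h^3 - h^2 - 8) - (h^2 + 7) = 8*h^5 - h^4 + 4*h^3 - 2*h^2 - 15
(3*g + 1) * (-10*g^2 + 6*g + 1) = -30*g^3 + 8*g^2 + 9*g + 1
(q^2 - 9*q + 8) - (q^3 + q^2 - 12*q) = -q^3 + 3*q + 8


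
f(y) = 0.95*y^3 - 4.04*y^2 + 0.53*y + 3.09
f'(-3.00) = 50.42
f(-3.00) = -60.51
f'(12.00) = 313.97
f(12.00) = 1069.29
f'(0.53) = -2.95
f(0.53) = 2.38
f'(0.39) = -2.19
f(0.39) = 2.74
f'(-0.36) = 3.81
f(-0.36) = 2.33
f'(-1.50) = 19.06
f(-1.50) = -10.00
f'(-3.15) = 54.26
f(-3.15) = -68.36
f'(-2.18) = 31.69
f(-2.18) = -27.11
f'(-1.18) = 14.03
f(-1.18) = -4.72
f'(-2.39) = 36.12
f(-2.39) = -34.22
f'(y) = 2.85*y^2 - 8.08*y + 0.53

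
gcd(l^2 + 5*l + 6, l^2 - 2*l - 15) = l + 3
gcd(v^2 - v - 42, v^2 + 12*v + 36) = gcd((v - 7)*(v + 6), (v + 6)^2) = v + 6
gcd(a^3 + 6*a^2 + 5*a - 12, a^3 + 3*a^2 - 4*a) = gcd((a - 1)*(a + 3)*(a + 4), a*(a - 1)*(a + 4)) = a^2 + 3*a - 4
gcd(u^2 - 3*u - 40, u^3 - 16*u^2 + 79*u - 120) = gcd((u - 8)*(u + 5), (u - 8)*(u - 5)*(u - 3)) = u - 8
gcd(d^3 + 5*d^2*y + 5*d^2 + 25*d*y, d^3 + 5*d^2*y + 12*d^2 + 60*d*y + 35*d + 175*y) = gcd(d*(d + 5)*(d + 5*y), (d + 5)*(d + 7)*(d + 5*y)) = d^2 + 5*d*y + 5*d + 25*y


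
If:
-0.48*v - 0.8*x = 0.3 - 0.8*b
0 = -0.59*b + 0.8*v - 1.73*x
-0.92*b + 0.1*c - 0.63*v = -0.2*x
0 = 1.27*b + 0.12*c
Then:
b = 0.07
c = -0.74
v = -0.27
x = -0.15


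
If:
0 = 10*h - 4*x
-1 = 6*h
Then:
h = -1/6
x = -5/12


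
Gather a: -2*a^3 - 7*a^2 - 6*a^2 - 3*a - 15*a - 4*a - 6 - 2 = -2*a^3 - 13*a^2 - 22*a - 8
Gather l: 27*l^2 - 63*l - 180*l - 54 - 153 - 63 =27*l^2 - 243*l - 270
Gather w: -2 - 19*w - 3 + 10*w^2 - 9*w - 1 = 10*w^2 - 28*w - 6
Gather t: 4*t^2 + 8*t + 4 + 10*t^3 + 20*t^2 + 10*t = 10*t^3 + 24*t^2 + 18*t + 4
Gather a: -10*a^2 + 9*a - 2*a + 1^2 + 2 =-10*a^2 + 7*a + 3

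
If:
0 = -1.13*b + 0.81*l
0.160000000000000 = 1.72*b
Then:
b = 0.09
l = 0.13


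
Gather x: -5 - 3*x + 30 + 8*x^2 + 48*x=8*x^2 + 45*x + 25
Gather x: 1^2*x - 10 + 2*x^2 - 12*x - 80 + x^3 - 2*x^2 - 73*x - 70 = x^3 - 84*x - 160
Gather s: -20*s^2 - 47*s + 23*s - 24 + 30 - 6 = -20*s^2 - 24*s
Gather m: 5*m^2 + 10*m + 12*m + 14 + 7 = 5*m^2 + 22*m + 21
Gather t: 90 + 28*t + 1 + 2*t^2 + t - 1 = 2*t^2 + 29*t + 90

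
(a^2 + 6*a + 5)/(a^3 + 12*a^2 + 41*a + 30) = 1/(a + 6)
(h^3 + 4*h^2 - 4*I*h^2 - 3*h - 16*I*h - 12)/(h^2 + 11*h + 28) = (h^2 - 4*I*h - 3)/(h + 7)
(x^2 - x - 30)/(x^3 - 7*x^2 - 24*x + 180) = 1/(x - 6)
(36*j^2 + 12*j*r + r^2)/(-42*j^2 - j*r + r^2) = (6*j + r)/(-7*j + r)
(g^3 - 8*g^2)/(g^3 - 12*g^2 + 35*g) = g*(g - 8)/(g^2 - 12*g + 35)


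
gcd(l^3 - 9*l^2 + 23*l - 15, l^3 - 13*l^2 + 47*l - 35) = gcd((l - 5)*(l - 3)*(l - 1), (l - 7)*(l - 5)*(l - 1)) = l^2 - 6*l + 5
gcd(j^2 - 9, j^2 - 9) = j^2 - 9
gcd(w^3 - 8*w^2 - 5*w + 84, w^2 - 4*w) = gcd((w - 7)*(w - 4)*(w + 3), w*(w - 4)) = w - 4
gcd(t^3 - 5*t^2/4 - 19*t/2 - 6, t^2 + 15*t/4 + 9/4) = t + 3/4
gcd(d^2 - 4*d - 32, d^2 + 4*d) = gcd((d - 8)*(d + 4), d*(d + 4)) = d + 4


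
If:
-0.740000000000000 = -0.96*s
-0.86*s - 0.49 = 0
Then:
No Solution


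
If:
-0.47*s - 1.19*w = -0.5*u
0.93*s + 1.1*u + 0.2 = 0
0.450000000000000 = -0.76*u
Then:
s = 0.49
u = -0.59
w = -0.44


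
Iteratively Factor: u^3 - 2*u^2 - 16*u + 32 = (u - 2)*(u^2 - 16) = (u - 4)*(u - 2)*(u + 4)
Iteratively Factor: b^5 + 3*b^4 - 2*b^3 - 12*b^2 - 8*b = (b + 1)*(b^4 + 2*b^3 - 4*b^2 - 8*b) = b*(b + 1)*(b^3 + 2*b^2 - 4*b - 8) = b*(b + 1)*(b + 2)*(b^2 - 4) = b*(b - 2)*(b + 1)*(b + 2)*(b + 2)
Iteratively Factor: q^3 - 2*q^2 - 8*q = (q)*(q^2 - 2*q - 8) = q*(q + 2)*(q - 4)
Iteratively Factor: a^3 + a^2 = (a)*(a^2 + a) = a^2*(a + 1)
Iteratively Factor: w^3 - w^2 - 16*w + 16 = (w + 4)*(w^2 - 5*w + 4) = (w - 1)*(w + 4)*(w - 4)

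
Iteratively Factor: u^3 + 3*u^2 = (u)*(u^2 + 3*u) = u*(u + 3)*(u)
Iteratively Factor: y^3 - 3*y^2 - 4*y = (y + 1)*(y^2 - 4*y) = y*(y + 1)*(y - 4)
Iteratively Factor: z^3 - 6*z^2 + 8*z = (z)*(z^2 - 6*z + 8) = z*(z - 2)*(z - 4)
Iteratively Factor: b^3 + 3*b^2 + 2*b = (b + 2)*(b^2 + b) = b*(b + 2)*(b + 1)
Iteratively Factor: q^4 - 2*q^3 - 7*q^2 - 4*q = (q)*(q^3 - 2*q^2 - 7*q - 4) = q*(q + 1)*(q^2 - 3*q - 4) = q*(q - 4)*(q + 1)*(q + 1)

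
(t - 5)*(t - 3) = t^2 - 8*t + 15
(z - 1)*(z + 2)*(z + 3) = z^3 + 4*z^2 + z - 6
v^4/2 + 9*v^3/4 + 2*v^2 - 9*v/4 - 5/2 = (v/2 + 1)*(v - 1)*(v + 1)*(v + 5/2)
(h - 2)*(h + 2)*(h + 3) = h^3 + 3*h^2 - 4*h - 12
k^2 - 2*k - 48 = (k - 8)*(k + 6)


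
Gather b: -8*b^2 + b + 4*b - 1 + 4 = -8*b^2 + 5*b + 3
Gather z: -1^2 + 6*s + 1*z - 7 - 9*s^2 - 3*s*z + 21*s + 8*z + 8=-9*s^2 + 27*s + z*(9 - 3*s)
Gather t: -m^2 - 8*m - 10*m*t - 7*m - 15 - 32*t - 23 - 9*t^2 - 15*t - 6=-m^2 - 15*m - 9*t^2 + t*(-10*m - 47) - 44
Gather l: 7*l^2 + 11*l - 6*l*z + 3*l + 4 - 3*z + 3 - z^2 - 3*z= 7*l^2 + l*(14 - 6*z) - z^2 - 6*z + 7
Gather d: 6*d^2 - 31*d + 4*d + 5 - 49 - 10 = 6*d^2 - 27*d - 54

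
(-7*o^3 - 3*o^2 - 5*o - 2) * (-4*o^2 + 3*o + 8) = 28*o^5 - 9*o^4 - 45*o^3 - 31*o^2 - 46*o - 16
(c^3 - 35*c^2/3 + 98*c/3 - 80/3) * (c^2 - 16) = c^5 - 35*c^4/3 + 50*c^3/3 + 160*c^2 - 1568*c/3 + 1280/3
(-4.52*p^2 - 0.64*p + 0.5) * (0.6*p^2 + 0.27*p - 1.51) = -2.712*p^4 - 1.6044*p^3 + 6.9524*p^2 + 1.1014*p - 0.755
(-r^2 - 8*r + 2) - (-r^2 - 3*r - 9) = 11 - 5*r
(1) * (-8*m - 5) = -8*m - 5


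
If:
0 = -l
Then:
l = 0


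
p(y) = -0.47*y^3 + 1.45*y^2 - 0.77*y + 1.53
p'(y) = -1.41*y^2 + 2.9*y - 0.77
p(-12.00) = 1031.73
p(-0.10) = 1.62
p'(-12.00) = -238.61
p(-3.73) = 48.97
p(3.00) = -0.42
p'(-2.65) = -18.36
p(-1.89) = 11.34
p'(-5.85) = -65.99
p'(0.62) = 0.49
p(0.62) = 1.50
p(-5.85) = 149.75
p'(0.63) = 0.50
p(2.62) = 1.01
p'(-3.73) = -31.20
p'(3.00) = -4.76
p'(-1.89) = -11.29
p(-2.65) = 22.50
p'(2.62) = -2.85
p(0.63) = 1.50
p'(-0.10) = -1.07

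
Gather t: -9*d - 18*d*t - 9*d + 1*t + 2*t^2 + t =-18*d + 2*t^2 + t*(2 - 18*d)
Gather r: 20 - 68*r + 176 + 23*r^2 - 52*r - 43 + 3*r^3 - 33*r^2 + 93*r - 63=3*r^3 - 10*r^2 - 27*r + 90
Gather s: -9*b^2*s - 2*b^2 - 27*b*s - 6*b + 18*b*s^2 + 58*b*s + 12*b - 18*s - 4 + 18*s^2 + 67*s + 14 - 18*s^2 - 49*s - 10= -2*b^2 + 18*b*s^2 + 6*b + s*(-9*b^2 + 31*b)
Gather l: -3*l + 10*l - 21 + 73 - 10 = 7*l + 42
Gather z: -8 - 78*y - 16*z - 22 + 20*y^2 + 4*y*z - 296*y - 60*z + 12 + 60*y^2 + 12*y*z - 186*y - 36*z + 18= 80*y^2 - 560*y + z*(16*y - 112)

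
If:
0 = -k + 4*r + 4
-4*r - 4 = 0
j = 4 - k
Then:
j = 4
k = 0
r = -1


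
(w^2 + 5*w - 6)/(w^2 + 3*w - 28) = (w^2 + 5*w - 6)/(w^2 + 3*w - 28)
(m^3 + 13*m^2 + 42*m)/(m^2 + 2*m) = (m^2 + 13*m + 42)/(m + 2)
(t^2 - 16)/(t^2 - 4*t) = (t + 4)/t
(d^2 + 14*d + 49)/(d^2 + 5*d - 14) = (d + 7)/(d - 2)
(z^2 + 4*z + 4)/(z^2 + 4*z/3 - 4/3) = 3*(z + 2)/(3*z - 2)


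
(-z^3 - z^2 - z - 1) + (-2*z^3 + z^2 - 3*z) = -3*z^3 - 4*z - 1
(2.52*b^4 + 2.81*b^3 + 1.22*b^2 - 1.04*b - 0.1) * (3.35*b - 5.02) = 8.442*b^5 - 3.2369*b^4 - 10.0192*b^3 - 9.6084*b^2 + 4.8858*b + 0.502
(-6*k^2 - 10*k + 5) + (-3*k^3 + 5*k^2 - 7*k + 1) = -3*k^3 - k^2 - 17*k + 6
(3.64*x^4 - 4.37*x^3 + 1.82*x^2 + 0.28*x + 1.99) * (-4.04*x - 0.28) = -14.7056*x^5 + 16.6356*x^4 - 6.1292*x^3 - 1.6408*x^2 - 8.118*x - 0.5572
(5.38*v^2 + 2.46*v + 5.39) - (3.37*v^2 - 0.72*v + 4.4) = 2.01*v^2 + 3.18*v + 0.989999999999999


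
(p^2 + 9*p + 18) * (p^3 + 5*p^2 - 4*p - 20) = p^5 + 14*p^4 + 59*p^3 + 34*p^2 - 252*p - 360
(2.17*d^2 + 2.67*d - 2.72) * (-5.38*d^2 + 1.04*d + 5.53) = -11.6746*d^4 - 12.1078*d^3 + 29.4105*d^2 + 11.9363*d - 15.0416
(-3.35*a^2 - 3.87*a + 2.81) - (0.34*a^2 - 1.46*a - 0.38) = -3.69*a^2 - 2.41*a + 3.19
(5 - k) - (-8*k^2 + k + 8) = 8*k^2 - 2*k - 3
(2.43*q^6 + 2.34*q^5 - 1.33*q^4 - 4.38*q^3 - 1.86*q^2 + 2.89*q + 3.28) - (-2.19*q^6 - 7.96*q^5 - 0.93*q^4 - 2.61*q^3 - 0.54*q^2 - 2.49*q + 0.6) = 4.62*q^6 + 10.3*q^5 - 0.4*q^4 - 1.77*q^3 - 1.32*q^2 + 5.38*q + 2.68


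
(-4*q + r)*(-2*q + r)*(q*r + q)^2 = 8*q^4*r^2 + 16*q^4*r + 8*q^4 - 6*q^3*r^3 - 12*q^3*r^2 - 6*q^3*r + q^2*r^4 + 2*q^2*r^3 + q^2*r^2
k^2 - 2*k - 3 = (k - 3)*(k + 1)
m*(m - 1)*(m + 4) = m^3 + 3*m^2 - 4*m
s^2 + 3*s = s*(s + 3)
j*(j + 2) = j^2 + 2*j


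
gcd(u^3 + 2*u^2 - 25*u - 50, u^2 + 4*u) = 1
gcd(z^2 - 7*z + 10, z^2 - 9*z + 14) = z - 2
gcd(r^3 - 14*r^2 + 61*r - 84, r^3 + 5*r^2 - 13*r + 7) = 1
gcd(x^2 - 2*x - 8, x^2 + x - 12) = 1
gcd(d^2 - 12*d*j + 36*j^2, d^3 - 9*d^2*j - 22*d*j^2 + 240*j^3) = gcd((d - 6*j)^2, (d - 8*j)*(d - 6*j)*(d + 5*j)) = d - 6*j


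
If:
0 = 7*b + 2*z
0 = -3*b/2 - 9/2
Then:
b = -3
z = 21/2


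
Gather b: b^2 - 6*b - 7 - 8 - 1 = b^2 - 6*b - 16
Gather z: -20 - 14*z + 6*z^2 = 6*z^2 - 14*z - 20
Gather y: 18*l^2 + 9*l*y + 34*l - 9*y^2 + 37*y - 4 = 18*l^2 + 34*l - 9*y^2 + y*(9*l + 37) - 4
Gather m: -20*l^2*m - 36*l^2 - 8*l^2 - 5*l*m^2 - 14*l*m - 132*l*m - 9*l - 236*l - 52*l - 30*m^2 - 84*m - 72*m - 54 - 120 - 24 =-44*l^2 - 297*l + m^2*(-5*l - 30) + m*(-20*l^2 - 146*l - 156) - 198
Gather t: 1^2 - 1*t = 1 - t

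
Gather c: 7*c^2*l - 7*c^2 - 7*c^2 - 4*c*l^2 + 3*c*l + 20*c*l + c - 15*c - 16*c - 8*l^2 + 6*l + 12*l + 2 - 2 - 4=c^2*(7*l - 14) + c*(-4*l^2 + 23*l - 30) - 8*l^2 + 18*l - 4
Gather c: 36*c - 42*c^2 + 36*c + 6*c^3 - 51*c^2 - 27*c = 6*c^3 - 93*c^2 + 45*c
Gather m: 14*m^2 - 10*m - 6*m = 14*m^2 - 16*m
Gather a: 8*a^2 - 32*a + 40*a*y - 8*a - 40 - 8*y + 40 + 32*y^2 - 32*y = 8*a^2 + a*(40*y - 40) + 32*y^2 - 40*y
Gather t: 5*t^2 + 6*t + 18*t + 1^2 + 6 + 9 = 5*t^2 + 24*t + 16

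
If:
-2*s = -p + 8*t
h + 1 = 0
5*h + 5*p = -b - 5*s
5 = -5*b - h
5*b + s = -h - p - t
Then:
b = -4/5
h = -1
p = 826/75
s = -739/75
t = 96/25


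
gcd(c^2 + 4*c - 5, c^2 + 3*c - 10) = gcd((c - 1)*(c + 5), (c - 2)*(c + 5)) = c + 5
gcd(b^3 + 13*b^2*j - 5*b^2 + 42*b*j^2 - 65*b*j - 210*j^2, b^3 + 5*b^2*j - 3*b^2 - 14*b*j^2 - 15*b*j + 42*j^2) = b + 7*j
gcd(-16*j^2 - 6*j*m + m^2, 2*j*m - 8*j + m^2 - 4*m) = 2*j + m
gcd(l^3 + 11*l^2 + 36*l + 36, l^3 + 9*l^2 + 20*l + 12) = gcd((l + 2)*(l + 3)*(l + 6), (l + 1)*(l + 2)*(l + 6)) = l^2 + 8*l + 12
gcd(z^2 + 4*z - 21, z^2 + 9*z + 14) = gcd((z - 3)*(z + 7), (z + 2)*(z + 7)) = z + 7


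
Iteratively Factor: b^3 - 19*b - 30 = (b - 5)*(b^2 + 5*b + 6) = (b - 5)*(b + 3)*(b + 2)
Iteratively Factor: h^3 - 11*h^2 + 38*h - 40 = (h - 4)*(h^2 - 7*h + 10) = (h - 4)*(h - 2)*(h - 5)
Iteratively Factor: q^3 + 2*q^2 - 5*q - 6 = (q + 3)*(q^2 - q - 2) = (q + 1)*(q + 3)*(q - 2)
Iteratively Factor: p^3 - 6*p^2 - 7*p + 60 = (p - 4)*(p^2 - 2*p - 15) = (p - 5)*(p - 4)*(p + 3)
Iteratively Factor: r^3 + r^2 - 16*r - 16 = (r - 4)*(r^2 + 5*r + 4) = (r - 4)*(r + 4)*(r + 1)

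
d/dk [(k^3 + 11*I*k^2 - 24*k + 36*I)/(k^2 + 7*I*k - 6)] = (k^2 + 2*I*k - 11)/(k^2 + 2*I*k - 1)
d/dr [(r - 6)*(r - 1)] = 2*r - 7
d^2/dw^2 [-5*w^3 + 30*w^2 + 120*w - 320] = 60 - 30*w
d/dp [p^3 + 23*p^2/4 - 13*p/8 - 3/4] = 3*p^2 + 23*p/2 - 13/8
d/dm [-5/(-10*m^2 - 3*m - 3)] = 5*(-20*m - 3)/(10*m^2 + 3*m + 3)^2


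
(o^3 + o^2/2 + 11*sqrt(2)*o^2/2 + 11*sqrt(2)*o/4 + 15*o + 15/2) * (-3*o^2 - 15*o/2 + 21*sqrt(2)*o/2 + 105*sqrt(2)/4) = -3*o^5 - 9*o^4 - 6*sqrt(2)*o^4 - 18*sqrt(2)*o^3 + 267*o^3/4 + 423*o^2/2 + 150*sqrt(2)*o^2 + 705*o/8 + 945*sqrt(2)*o/2 + 1575*sqrt(2)/8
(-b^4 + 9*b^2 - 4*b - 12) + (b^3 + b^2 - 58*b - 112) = -b^4 + b^3 + 10*b^2 - 62*b - 124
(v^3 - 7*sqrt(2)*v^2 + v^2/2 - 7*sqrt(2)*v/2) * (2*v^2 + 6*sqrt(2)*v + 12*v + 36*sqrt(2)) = 2*v^5 - 8*sqrt(2)*v^4 + 13*v^4 - 78*v^3 - 52*sqrt(2)*v^3 - 546*v^2 - 24*sqrt(2)*v^2 - 252*v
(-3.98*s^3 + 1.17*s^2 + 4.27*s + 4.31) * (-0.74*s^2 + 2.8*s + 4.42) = 2.9452*s^5 - 12.0098*s^4 - 17.4754*s^3 + 13.938*s^2 + 30.9414*s + 19.0502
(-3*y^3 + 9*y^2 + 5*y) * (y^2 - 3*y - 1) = -3*y^5 + 18*y^4 - 19*y^3 - 24*y^2 - 5*y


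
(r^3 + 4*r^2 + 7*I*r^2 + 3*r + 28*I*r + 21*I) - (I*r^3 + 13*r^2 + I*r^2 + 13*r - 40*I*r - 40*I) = r^3 - I*r^3 - 9*r^2 + 6*I*r^2 - 10*r + 68*I*r + 61*I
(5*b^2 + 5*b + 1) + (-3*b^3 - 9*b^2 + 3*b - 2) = -3*b^3 - 4*b^2 + 8*b - 1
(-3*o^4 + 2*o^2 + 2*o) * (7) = -21*o^4 + 14*o^2 + 14*o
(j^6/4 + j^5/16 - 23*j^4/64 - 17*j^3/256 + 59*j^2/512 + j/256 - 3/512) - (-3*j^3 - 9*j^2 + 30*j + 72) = j^6/4 + j^5/16 - 23*j^4/64 + 751*j^3/256 + 4667*j^2/512 - 7679*j/256 - 36867/512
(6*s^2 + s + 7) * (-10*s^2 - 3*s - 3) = -60*s^4 - 28*s^3 - 91*s^2 - 24*s - 21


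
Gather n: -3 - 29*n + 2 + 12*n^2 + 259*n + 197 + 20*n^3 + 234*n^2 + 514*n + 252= 20*n^3 + 246*n^2 + 744*n + 448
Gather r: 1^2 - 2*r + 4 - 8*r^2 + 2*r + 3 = 8 - 8*r^2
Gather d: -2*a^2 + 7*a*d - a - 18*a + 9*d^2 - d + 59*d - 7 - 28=-2*a^2 - 19*a + 9*d^2 + d*(7*a + 58) - 35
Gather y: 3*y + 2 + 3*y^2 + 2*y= 3*y^2 + 5*y + 2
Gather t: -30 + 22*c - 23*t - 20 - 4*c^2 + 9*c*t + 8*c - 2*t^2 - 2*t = -4*c^2 + 30*c - 2*t^2 + t*(9*c - 25) - 50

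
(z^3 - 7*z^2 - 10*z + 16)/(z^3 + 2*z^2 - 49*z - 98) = (z^2 - 9*z + 8)/(z^2 - 49)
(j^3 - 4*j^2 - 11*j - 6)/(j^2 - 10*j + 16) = (j^3 - 4*j^2 - 11*j - 6)/(j^2 - 10*j + 16)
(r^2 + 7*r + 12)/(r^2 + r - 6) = (r + 4)/(r - 2)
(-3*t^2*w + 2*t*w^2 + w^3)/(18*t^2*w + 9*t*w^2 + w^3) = (-t + w)/(6*t + w)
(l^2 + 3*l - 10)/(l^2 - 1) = (l^2 + 3*l - 10)/(l^2 - 1)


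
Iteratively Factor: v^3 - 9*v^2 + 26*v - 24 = (v - 3)*(v^2 - 6*v + 8) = (v - 3)*(v - 2)*(v - 4)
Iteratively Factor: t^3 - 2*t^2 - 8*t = (t)*(t^2 - 2*t - 8) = t*(t + 2)*(t - 4)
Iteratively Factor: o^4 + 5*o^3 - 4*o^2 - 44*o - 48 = (o + 2)*(o^3 + 3*o^2 - 10*o - 24) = (o + 2)*(o + 4)*(o^2 - o - 6) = (o - 3)*(o + 2)*(o + 4)*(o + 2)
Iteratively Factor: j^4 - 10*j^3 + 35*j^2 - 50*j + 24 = (j - 1)*(j^3 - 9*j^2 + 26*j - 24) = (j - 2)*(j - 1)*(j^2 - 7*j + 12) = (j - 3)*(j - 2)*(j - 1)*(j - 4)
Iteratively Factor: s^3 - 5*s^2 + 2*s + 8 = (s - 2)*(s^2 - 3*s - 4) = (s - 4)*(s - 2)*(s + 1)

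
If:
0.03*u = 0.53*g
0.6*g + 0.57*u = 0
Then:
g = 0.00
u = 0.00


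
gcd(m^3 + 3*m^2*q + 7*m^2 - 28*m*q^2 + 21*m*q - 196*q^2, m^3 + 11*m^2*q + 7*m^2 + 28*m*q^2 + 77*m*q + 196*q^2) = m^2 + 7*m*q + 7*m + 49*q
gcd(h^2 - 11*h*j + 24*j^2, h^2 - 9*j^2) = h - 3*j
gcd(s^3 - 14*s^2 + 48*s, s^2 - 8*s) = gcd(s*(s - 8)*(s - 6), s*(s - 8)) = s^2 - 8*s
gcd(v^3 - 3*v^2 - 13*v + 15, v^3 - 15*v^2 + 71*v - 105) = v - 5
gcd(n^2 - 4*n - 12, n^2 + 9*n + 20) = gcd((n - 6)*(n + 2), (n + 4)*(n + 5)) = 1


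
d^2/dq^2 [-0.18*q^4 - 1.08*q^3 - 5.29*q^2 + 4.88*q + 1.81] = -2.16*q^2 - 6.48*q - 10.58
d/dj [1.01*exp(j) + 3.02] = 1.01*exp(j)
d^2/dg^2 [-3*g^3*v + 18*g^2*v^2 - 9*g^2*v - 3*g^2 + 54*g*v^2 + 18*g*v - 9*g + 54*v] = -18*g*v + 36*v^2 - 18*v - 6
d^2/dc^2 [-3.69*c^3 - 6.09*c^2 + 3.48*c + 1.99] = -22.14*c - 12.18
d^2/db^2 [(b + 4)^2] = 2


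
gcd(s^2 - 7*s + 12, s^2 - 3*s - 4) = s - 4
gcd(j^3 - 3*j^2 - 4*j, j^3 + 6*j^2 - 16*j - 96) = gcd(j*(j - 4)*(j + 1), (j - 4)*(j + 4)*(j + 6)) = j - 4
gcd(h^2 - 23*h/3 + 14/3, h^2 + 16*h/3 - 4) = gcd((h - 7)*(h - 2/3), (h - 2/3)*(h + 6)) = h - 2/3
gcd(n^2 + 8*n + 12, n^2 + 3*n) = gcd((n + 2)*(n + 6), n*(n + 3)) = 1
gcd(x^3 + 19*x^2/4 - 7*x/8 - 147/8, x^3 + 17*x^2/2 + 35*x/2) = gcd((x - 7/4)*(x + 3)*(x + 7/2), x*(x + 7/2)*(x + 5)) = x + 7/2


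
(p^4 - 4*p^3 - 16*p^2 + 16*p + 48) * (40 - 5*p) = -5*p^5 + 60*p^4 - 80*p^3 - 720*p^2 + 400*p + 1920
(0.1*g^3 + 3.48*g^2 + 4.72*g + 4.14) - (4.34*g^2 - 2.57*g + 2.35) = 0.1*g^3 - 0.86*g^2 + 7.29*g + 1.79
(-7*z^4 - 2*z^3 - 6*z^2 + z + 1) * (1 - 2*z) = 14*z^5 - 3*z^4 + 10*z^3 - 8*z^2 - z + 1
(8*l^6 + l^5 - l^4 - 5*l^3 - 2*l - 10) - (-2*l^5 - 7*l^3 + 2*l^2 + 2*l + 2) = 8*l^6 + 3*l^5 - l^4 + 2*l^3 - 2*l^2 - 4*l - 12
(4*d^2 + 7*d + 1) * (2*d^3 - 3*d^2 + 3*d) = 8*d^5 + 2*d^4 - 7*d^3 + 18*d^2 + 3*d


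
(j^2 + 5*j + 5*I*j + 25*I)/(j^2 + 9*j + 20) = (j + 5*I)/(j + 4)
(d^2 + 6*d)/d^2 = (d + 6)/d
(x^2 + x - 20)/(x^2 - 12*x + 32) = (x + 5)/(x - 8)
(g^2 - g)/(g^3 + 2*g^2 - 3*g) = 1/(g + 3)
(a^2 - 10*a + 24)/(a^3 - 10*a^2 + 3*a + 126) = (a - 4)/(a^2 - 4*a - 21)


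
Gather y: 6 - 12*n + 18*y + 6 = -12*n + 18*y + 12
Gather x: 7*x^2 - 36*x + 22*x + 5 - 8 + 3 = 7*x^2 - 14*x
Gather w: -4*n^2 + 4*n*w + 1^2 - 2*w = -4*n^2 + w*(4*n - 2) + 1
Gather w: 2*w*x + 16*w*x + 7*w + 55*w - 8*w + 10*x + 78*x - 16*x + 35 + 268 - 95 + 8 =w*(18*x + 54) + 72*x + 216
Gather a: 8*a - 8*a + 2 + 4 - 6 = 0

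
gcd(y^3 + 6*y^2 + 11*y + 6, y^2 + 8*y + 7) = y + 1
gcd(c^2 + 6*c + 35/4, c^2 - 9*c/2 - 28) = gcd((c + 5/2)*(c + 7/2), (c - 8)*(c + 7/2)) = c + 7/2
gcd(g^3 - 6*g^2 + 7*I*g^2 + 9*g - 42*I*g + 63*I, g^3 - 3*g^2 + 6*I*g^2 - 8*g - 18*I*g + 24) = g - 3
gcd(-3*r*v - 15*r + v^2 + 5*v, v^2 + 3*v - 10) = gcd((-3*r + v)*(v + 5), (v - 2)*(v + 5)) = v + 5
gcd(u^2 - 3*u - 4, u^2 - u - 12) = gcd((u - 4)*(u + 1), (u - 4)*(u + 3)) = u - 4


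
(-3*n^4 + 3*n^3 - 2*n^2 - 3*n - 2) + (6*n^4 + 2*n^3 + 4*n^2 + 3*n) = 3*n^4 + 5*n^3 + 2*n^2 - 2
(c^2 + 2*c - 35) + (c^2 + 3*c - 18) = 2*c^2 + 5*c - 53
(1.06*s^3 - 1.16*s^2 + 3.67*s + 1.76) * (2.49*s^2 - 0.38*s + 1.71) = 2.6394*s^5 - 3.2912*s^4 + 11.3917*s^3 + 1.0042*s^2 + 5.6069*s + 3.0096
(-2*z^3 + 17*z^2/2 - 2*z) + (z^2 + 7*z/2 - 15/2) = -2*z^3 + 19*z^2/2 + 3*z/2 - 15/2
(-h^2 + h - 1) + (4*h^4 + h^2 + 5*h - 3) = 4*h^4 + 6*h - 4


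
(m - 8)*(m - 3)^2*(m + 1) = m^4 - 13*m^3 + 43*m^2 - 15*m - 72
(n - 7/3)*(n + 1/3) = n^2 - 2*n - 7/9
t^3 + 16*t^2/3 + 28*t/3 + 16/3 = (t + 4/3)*(t + 2)^2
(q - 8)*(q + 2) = q^2 - 6*q - 16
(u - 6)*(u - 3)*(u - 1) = u^3 - 10*u^2 + 27*u - 18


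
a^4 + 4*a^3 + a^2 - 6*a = a*(a - 1)*(a + 2)*(a + 3)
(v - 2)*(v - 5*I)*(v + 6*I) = v^3 - 2*v^2 + I*v^2 + 30*v - 2*I*v - 60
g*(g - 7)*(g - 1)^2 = g^4 - 9*g^3 + 15*g^2 - 7*g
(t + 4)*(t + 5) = t^2 + 9*t + 20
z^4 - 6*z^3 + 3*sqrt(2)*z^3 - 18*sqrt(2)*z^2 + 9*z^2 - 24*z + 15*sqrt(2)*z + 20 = (z - 5)*(z - 1)*(z + sqrt(2))*(z + 2*sqrt(2))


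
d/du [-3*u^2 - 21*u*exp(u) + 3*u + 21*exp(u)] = -21*u*exp(u) - 6*u + 3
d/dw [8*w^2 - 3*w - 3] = 16*w - 3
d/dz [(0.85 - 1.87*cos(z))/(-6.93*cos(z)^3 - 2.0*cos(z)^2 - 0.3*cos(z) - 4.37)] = (25.9182*cos(z)^3 - 13.9315*cos(z)^2 - 3.4*cos(z) - 8.4269)*sin(z)/(48.0249*cos(z)^6 + 27.72*cos(z)^5 + 8.158*cos(z)^4 + 61.7682*cos(z)^3 + 17.57*cos(z)^2 + 2.622*cos(z) + 19.0969)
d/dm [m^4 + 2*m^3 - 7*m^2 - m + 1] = 4*m^3 + 6*m^2 - 14*m - 1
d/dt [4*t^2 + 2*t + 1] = 8*t + 2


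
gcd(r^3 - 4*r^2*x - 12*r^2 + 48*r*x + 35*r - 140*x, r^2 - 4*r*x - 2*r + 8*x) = -r + 4*x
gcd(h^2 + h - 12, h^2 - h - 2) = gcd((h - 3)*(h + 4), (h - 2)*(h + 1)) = 1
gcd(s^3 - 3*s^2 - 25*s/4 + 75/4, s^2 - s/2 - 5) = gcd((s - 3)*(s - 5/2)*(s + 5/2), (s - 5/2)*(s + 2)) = s - 5/2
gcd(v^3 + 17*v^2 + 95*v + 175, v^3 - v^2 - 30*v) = v + 5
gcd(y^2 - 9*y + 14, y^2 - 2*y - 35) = y - 7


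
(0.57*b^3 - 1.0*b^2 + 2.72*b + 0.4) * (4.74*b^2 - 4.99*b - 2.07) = 2.7018*b^5 - 7.5843*b^4 + 16.7029*b^3 - 9.6068*b^2 - 7.6264*b - 0.828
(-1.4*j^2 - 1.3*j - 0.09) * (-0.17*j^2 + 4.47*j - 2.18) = 0.238*j^4 - 6.037*j^3 - 2.7437*j^2 + 2.4317*j + 0.1962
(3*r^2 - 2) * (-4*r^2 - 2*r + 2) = -12*r^4 - 6*r^3 + 14*r^2 + 4*r - 4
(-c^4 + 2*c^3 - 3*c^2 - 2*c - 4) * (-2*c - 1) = 2*c^5 - 3*c^4 + 4*c^3 + 7*c^2 + 10*c + 4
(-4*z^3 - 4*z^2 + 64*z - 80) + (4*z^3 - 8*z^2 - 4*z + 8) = -12*z^2 + 60*z - 72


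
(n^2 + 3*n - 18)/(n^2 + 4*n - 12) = (n - 3)/(n - 2)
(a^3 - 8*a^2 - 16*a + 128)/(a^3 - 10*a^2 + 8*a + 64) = (a + 4)/(a + 2)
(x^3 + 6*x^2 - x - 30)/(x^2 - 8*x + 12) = (x^2 + 8*x + 15)/(x - 6)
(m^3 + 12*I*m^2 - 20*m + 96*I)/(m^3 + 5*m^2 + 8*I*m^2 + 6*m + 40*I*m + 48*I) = (m^2 + 4*I*m + 12)/(m^2 + 5*m + 6)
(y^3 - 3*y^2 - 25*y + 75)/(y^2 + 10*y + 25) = (y^2 - 8*y + 15)/(y + 5)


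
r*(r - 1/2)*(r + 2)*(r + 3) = r^4 + 9*r^3/2 + 7*r^2/2 - 3*r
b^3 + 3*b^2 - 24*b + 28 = (b - 2)^2*(b + 7)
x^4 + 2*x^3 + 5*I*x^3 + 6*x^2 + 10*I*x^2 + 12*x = x*(x + 2)*(x - I)*(x + 6*I)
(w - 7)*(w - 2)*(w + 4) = w^3 - 5*w^2 - 22*w + 56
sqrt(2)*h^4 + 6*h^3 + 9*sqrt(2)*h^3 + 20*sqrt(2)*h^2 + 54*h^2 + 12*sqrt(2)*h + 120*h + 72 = (h + 2)*(h + 6)*(h + 3*sqrt(2))*(sqrt(2)*h + sqrt(2))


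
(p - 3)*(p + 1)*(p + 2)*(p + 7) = p^4 + 7*p^3 - 7*p^2 - 55*p - 42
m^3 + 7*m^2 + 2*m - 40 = (m - 2)*(m + 4)*(m + 5)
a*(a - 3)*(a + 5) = a^3 + 2*a^2 - 15*a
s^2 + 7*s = s*(s + 7)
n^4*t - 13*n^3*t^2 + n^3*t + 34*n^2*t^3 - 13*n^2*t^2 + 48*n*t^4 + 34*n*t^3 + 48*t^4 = (n - 8*t)*(n - 6*t)*(n + t)*(n*t + t)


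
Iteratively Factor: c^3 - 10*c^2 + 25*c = (c)*(c^2 - 10*c + 25) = c*(c - 5)*(c - 5)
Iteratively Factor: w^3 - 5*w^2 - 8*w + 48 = (w - 4)*(w^2 - w - 12) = (w - 4)^2*(w + 3)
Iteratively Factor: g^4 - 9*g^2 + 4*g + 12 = (g + 3)*(g^3 - 3*g^2 + 4) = (g - 2)*(g + 3)*(g^2 - g - 2) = (g - 2)*(g + 1)*(g + 3)*(g - 2)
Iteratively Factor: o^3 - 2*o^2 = (o)*(o^2 - 2*o) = o^2*(o - 2)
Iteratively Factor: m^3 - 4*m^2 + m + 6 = (m - 2)*(m^2 - 2*m - 3) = (m - 3)*(m - 2)*(m + 1)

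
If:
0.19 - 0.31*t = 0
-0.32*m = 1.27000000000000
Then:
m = -3.97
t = 0.61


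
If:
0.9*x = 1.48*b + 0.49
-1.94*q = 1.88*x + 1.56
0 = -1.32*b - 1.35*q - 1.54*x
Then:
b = 0.56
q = -2.23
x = 1.47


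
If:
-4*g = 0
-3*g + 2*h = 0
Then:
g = 0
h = 0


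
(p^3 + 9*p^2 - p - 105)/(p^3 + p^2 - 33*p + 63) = (p + 5)/(p - 3)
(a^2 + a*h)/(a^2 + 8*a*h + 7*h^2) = a/(a + 7*h)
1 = 1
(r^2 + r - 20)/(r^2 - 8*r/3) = 3*(r^2 + r - 20)/(r*(3*r - 8))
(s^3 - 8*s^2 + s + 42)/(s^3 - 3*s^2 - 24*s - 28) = (s - 3)/(s + 2)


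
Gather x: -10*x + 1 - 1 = -10*x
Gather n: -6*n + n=-5*n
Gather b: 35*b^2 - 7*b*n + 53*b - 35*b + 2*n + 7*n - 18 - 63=35*b^2 + b*(18 - 7*n) + 9*n - 81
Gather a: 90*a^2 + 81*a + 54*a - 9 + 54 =90*a^2 + 135*a + 45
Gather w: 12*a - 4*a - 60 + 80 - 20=8*a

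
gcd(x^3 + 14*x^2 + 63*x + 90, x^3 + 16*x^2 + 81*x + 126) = x^2 + 9*x + 18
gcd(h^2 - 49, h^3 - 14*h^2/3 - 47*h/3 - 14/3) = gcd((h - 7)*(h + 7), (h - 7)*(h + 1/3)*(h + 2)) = h - 7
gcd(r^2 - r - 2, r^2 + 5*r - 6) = 1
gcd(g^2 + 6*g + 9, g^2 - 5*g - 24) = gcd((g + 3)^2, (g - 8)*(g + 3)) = g + 3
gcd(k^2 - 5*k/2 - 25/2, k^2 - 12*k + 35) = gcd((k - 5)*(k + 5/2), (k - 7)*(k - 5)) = k - 5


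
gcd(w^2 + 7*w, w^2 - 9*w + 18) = 1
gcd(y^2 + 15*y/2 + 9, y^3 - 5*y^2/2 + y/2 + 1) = 1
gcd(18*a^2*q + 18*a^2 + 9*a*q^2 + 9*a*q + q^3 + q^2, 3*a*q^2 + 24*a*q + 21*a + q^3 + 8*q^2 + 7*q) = 3*a*q + 3*a + q^2 + q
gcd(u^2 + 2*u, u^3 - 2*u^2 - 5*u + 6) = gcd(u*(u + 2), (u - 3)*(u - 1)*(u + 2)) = u + 2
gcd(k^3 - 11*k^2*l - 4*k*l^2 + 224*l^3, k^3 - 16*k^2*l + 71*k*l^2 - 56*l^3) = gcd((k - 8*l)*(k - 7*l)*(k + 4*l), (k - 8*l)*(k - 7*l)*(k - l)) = k^2 - 15*k*l + 56*l^2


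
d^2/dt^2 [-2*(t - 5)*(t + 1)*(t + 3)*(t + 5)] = -24*t^2 - 48*t + 88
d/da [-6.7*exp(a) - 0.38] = -6.7*exp(a)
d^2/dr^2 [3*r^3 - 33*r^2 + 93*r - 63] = 18*r - 66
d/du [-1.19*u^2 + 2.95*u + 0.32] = 2.95 - 2.38*u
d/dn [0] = 0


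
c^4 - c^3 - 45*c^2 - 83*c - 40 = (c - 8)*(c + 1)^2*(c + 5)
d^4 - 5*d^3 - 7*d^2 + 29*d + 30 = (d - 5)*(d - 3)*(d + 1)*(d + 2)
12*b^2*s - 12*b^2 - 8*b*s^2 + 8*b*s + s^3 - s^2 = (-6*b + s)*(-2*b + s)*(s - 1)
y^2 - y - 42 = (y - 7)*(y + 6)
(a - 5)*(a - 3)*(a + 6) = a^3 - 2*a^2 - 33*a + 90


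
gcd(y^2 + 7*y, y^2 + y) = y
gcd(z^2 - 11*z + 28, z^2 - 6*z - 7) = z - 7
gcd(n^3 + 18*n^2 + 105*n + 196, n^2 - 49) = n + 7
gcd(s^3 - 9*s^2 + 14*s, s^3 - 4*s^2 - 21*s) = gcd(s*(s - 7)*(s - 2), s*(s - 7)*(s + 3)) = s^2 - 7*s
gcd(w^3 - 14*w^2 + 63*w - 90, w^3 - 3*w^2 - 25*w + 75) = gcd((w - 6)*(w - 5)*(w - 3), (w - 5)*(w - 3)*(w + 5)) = w^2 - 8*w + 15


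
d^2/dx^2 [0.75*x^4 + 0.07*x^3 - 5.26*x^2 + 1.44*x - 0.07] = 9.0*x^2 + 0.42*x - 10.52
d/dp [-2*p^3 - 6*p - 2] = -6*p^2 - 6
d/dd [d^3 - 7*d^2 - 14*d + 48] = 3*d^2 - 14*d - 14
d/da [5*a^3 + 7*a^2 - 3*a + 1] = 15*a^2 + 14*a - 3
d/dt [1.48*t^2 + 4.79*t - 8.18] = 2.96*t + 4.79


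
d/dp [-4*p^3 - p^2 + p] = -12*p^2 - 2*p + 1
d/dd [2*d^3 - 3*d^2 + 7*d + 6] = 6*d^2 - 6*d + 7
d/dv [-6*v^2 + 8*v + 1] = 8 - 12*v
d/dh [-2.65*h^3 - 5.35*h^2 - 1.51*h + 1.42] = -7.95*h^2 - 10.7*h - 1.51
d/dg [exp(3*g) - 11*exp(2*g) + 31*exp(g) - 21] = (3*exp(2*g) - 22*exp(g) + 31)*exp(g)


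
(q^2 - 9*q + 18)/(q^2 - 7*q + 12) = (q - 6)/(q - 4)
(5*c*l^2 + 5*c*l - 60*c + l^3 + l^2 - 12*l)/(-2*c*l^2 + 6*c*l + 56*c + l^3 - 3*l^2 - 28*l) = (-5*c*l + 15*c - l^2 + 3*l)/(2*c*l - 14*c - l^2 + 7*l)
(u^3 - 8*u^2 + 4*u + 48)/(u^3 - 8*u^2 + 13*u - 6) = (u^2 - 2*u - 8)/(u^2 - 2*u + 1)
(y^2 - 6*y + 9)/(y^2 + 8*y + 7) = (y^2 - 6*y + 9)/(y^2 + 8*y + 7)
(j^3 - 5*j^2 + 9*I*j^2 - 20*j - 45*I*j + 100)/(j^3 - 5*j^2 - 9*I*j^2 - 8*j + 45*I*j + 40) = (j^2 + 9*I*j - 20)/(j^2 - 9*I*j - 8)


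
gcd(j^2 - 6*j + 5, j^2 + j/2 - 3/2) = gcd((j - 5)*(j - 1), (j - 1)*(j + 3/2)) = j - 1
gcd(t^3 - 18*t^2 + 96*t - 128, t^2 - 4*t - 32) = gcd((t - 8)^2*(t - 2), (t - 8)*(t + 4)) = t - 8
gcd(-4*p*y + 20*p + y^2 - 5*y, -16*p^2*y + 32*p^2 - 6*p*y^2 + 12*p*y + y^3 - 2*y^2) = 1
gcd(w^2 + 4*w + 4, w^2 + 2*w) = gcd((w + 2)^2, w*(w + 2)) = w + 2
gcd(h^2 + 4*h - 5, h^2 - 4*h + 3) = h - 1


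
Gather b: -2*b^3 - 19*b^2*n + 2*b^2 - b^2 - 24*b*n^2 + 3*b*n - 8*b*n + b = -2*b^3 + b^2*(1 - 19*n) + b*(-24*n^2 - 5*n + 1)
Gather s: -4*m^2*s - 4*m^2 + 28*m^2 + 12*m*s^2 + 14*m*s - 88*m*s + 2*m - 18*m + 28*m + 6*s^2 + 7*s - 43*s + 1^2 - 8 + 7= 24*m^2 + 12*m + s^2*(12*m + 6) + s*(-4*m^2 - 74*m - 36)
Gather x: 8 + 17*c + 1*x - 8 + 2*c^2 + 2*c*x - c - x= 2*c^2 + 2*c*x + 16*c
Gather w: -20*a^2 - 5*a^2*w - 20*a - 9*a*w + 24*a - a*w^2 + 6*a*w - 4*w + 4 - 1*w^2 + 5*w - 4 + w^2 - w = -20*a^2 - a*w^2 + 4*a + w*(-5*a^2 - 3*a)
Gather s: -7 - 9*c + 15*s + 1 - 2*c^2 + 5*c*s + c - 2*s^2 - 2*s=-2*c^2 - 8*c - 2*s^2 + s*(5*c + 13) - 6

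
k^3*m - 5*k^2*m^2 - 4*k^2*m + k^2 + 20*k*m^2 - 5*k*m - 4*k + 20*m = (k - 4)*(k - 5*m)*(k*m + 1)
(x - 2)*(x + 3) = x^2 + x - 6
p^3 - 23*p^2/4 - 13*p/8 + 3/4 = (p - 6)*(p - 1/4)*(p + 1/2)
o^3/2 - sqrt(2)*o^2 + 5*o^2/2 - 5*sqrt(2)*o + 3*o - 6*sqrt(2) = (o/2 + 1)*(o + 3)*(o - 2*sqrt(2))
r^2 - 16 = (r - 4)*(r + 4)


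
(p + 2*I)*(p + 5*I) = p^2 + 7*I*p - 10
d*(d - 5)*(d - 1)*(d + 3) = d^4 - 3*d^3 - 13*d^2 + 15*d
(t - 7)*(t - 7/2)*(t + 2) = t^3 - 17*t^2/2 + 7*t/2 + 49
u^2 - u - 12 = (u - 4)*(u + 3)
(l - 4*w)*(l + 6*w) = l^2 + 2*l*w - 24*w^2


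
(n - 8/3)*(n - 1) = n^2 - 11*n/3 + 8/3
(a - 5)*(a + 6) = a^2 + a - 30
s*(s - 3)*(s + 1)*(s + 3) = s^4 + s^3 - 9*s^2 - 9*s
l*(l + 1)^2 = l^3 + 2*l^2 + l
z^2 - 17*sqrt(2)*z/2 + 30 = (z - 6*sqrt(2))*(z - 5*sqrt(2)/2)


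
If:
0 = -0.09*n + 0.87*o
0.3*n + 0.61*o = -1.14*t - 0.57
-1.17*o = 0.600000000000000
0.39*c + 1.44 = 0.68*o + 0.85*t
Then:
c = -2.23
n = -4.96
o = -0.51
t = 1.08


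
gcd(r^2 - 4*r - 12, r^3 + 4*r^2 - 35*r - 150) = r - 6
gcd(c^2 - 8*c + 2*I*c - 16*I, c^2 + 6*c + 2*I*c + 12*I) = c + 2*I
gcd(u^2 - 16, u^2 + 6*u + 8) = u + 4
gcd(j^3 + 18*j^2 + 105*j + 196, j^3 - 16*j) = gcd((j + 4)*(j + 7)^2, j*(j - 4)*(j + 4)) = j + 4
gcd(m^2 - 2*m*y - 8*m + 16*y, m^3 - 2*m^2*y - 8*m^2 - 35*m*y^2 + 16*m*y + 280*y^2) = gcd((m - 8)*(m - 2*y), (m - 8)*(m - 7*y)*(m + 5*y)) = m - 8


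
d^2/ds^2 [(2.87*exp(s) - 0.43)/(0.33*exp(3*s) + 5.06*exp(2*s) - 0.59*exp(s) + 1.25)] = (1.250172*exp(6*s) + 13.955535*exp(5*s) + 67.8193340000001*exp(4*s) - 50.693027*exp(3*s) - 103.468959*exp(2*s) + 12.845942*exp(s) + 4.16725)*exp(s)/(0.035937*exp(9*s) + 1.653102*exp(8*s) + 25.154811*exp(7*s) + 124.051499*exp(6*s) - 32.450253*exp(5*s) + 99.837408*exp(4*s) - 21.049004*exp(3*s) + 25.024125*exp(2*s) - 2.765625*exp(s) + 1.953125)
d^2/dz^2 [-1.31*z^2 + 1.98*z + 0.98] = -2.62000000000000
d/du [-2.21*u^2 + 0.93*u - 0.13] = 0.93 - 4.42*u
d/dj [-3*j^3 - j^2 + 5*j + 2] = -9*j^2 - 2*j + 5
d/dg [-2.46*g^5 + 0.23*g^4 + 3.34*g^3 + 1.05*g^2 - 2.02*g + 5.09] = -12.3*g^4 + 0.92*g^3 + 10.02*g^2 + 2.1*g - 2.02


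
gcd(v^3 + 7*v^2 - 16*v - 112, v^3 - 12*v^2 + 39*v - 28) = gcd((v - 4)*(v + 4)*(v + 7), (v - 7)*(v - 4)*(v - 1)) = v - 4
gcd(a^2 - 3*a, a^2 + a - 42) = 1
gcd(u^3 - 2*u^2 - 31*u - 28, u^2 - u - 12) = 1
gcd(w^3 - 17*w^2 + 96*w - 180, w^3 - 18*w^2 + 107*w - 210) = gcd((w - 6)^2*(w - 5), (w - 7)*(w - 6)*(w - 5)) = w^2 - 11*w + 30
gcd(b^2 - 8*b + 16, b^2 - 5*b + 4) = b - 4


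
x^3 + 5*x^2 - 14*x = x*(x - 2)*(x + 7)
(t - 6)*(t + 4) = t^2 - 2*t - 24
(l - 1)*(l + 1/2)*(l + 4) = l^3 + 7*l^2/2 - 5*l/2 - 2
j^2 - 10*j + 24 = (j - 6)*(j - 4)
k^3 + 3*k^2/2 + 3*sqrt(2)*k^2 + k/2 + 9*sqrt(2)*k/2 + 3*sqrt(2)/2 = (k + 1/2)*(k + 1)*(k + 3*sqrt(2))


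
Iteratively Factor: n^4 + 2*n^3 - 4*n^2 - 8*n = (n)*(n^3 + 2*n^2 - 4*n - 8) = n*(n + 2)*(n^2 - 4) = n*(n - 2)*(n + 2)*(n + 2)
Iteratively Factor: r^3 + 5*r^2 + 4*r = (r)*(r^2 + 5*r + 4) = r*(r + 4)*(r + 1)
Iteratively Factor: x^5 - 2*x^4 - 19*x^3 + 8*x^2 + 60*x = (x + 3)*(x^4 - 5*x^3 - 4*x^2 + 20*x) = x*(x + 3)*(x^3 - 5*x^2 - 4*x + 20) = x*(x - 2)*(x + 3)*(x^2 - 3*x - 10) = x*(x - 5)*(x - 2)*(x + 3)*(x + 2)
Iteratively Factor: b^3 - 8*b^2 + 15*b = (b)*(b^2 - 8*b + 15) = b*(b - 5)*(b - 3)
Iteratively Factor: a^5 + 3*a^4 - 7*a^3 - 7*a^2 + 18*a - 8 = (a + 2)*(a^4 + a^3 - 9*a^2 + 11*a - 4) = (a + 2)*(a + 4)*(a^3 - 3*a^2 + 3*a - 1) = (a - 1)*(a + 2)*(a + 4)*(a^2 - 2*a + 1) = (a - 1)^2*(a + 2)*(a + 4)*(a - 1)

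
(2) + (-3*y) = 2 - 3*y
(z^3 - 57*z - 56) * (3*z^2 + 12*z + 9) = 3*z^5 + 12*z^4 - 162*z^3 - 852*z^2 - 1185*z - 504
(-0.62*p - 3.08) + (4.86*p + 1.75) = 4.24*p - 1.33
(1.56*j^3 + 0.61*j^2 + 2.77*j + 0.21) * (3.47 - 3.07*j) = -4.7892*j^4 + 3.5405*j^3 - 6.3872*j^2 + 8.9672*j + 0.7287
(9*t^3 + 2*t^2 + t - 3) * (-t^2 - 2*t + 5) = -9*t^5 - 20*t^4 + 40*t^3 + 11*t^2 + 11*t - 15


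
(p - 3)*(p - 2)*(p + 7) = p^3 + 2*p^2 - 29*p + 42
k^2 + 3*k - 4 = (k - 1)*(k + 4)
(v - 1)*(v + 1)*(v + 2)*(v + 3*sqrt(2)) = v^4 + 2*v^3 + 3*sqrt(2)*v^3 - v^2 + 6*sqrt(2)*v^2 - 3*sqrt(2)*v - 2*v - 6*sqrt(2)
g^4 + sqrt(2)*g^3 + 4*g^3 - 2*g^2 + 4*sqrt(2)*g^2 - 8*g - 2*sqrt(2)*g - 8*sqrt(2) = (g + 4)*(g - sqrt(2))*(g + sqrt(2))^2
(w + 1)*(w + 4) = w^2 + 5*w + 4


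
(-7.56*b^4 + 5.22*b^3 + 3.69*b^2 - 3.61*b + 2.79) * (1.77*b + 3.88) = -13.3812*b^5 - 20.0934*b^4 + 26.7849*b^3 + 7.9275*b^2 - 9.0685*b + 10.8252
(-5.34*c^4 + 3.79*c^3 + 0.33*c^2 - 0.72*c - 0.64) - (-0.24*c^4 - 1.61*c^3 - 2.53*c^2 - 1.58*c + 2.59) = -5.1*c^4 + 5.4*c^3 + 2.86*c^2 + 0.86*c - 3.23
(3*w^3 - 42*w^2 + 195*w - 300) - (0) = 3*w^3 - 42*w^2 + 195*w - 300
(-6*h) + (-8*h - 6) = -14*h - 6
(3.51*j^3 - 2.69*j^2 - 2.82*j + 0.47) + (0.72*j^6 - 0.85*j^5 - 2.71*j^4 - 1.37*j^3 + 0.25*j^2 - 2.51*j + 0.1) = 0.72*j^6 - 0.85*j^5 - 2.71*j^4 + 2.14*j^3 - 2.44*j^2 - 5.33*j + 0.57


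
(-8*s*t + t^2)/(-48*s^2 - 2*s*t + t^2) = t/(6*s + t)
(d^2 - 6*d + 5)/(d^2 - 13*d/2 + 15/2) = 2*(d - 1)/(2*d - 3)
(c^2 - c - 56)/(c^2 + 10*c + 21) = (c - 8)/(c + 3)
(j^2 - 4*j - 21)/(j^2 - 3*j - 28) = (j + 3)/(j + 4)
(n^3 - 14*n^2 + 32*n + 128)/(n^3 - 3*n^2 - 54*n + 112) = (n^2 - 6*n - 16)/(n^2 + 5*n - 14)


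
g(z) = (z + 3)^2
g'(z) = 2*z + 6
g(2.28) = 27.88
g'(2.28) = 10.56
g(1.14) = 17.14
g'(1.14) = 8.28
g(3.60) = 43.56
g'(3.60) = 13.20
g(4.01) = 49.14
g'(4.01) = 14.02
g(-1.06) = 3.76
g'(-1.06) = 3.88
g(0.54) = 12.53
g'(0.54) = 7.08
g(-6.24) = 10.50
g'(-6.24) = -6.48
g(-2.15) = 0.72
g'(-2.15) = 1.70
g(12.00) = 225.00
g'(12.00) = 30.00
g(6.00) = 81.00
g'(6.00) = 18.00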